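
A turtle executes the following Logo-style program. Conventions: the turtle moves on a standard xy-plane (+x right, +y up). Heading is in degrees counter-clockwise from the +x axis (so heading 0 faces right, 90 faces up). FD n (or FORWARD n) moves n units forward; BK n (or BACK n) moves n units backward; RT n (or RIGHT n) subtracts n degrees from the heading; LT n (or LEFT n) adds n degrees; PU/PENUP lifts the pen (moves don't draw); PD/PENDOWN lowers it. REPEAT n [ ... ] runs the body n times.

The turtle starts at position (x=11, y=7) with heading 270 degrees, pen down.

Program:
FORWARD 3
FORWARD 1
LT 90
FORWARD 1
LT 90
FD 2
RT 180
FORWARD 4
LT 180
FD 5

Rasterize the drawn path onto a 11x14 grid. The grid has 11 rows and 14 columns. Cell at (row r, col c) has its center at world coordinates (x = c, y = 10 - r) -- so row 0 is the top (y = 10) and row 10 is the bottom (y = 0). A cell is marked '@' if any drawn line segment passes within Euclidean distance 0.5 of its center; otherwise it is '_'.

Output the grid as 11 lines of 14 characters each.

Answer: ______________
______________
______________
___________@__
___________@@_
___________@@_
___________@@_
___________@@_
____________@_
____________@_
______________

Derivation:
Segment 0: (11,7) -> (11,4)
Segment 1: (11,4) -> (11,3)
Segment 2: (11,3) -> (12,3)
Segment 3: (12,3) -> (12,5)
Segment 4: (12,5) -> (12,1)
Segment 5: (12,1) -> (12,6)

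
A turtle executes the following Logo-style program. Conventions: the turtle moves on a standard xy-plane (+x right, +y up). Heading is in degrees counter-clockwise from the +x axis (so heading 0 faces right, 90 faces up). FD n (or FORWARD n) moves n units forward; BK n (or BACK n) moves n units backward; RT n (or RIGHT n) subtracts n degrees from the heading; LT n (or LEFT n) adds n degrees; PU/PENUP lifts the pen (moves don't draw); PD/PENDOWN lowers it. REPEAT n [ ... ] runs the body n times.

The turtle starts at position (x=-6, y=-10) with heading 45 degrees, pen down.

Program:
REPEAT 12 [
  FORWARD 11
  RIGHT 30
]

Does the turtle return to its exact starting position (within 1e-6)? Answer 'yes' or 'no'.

Executing turtle program step by step:
Start: pos=(-6,-10), heading=45, pen down
REPEAT 12 [
  -- iteration 1/12 --
  FD 11: (-6,-10) -> (1.778,-2.222) [heading=45, draw]
  RT 30: heading 45 -> 15
  -- iteration 2/12 --
  FD 11: (1.778,-2.222) -> (12.403,0.625) [heading=15, draw]
  RT 30: heading 15 -> 345
  -- iteration 3/12 --
  FD 11: (12.403,0.625) -> (23.029,-2.222) [heading=345, draw]
  RT 30: heading 345 -> 315
  -- iteration 4/12 --
  FD 11: (23.029,-2.222) -> (30.807,-10) [heading=315, draw]
  RT 30: heading 315 -> 285
  -- iteration 5/12 --
  FD 11: (30.807,-10) -> (33.654,-20.625) [heading=285, draw]
  RT 30: heading 285 -> 255
  -- iteration 6/12 --
  FD 11: (33.654,-20.625) -> (30.807,-31.25) [heading=255, draw]
  RT 30: heading 255 -> 225
  -- iteration 7/12 --
  FD 11: (30.807,-31.25) -> (23.029,-39.029) [heading=225, draw]
  RT 30: heading 225 -> 195
  -- iteration 8/12 --
  FD 11: (23.029,-39.029) -> (12.403,-41.876) [heading=195, draw]
  RT 30: heading 195 -> 165
  -- iteration 9/12 --
  FD 11: (12.403,-41.876) -> (1.778,-39.029) [heading=165, draw]
  RT 30: heading 165 -> 135
  -- iteration 10/12 --
  FD 11: (1.778,-39.029) -> (-6,-31.25) [heading=135, draw]
  RT 30: heading 135 -> 105
  -- iteration 11/12 --
  FD 11: (-6,-31.25) -> (-8.847,-20.625) [heading=105, draw]
  RT 30: heading 105 -> 75
  -- iteration 12/12 --
  FD 11: (-8.847,-20.625) -> (-6,-10) [heading=75, draw]
  RT 30: heading 75 -> 45
]
Final: pos=(-6,-10), heading=45, 12 segment(s) drawn

Start position: (-6, -10)
Final position: (-6, -10)
Distance = 0; < 1e-6 -> CLOSED

Answer: yes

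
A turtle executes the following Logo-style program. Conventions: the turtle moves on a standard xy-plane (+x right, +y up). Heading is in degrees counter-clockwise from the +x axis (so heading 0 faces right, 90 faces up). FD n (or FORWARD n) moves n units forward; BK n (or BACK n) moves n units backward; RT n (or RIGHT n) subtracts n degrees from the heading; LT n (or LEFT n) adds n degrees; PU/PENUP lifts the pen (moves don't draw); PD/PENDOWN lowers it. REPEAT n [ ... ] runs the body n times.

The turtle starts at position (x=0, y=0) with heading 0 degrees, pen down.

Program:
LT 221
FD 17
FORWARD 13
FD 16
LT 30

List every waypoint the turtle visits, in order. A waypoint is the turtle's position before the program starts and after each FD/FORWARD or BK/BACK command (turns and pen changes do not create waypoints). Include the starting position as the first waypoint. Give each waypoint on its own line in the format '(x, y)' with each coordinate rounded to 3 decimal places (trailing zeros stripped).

Executing turtle program step by step:
Start: pos=(0,0), heading=0, pen down
LT 221: heading 0 -> 221
FD 17: (0,0) -> (-12.83,-11.153) [heading=221, draw]
FD 13: (-12.83,-11.153) -> (-22.641,-19.682) [heading=221, draw]
FD 16: (-22.641,-19.682) -> (-34.717,-30.179) [heading=221, draw]
LT 30: heading 221 -> 251
Final: pos=(-34.717,-30.179), heading=251, 3 segment(s) drawn
Waypoints (4 total):
(0, 0)
(-12.83, -11.153)
(-22.641, -19.682)
(-34.717, -30.179)

Answer: (0, 0)
(-12.83, -11.153)
(-22.641, -19.682)
(-34.717, -30.179)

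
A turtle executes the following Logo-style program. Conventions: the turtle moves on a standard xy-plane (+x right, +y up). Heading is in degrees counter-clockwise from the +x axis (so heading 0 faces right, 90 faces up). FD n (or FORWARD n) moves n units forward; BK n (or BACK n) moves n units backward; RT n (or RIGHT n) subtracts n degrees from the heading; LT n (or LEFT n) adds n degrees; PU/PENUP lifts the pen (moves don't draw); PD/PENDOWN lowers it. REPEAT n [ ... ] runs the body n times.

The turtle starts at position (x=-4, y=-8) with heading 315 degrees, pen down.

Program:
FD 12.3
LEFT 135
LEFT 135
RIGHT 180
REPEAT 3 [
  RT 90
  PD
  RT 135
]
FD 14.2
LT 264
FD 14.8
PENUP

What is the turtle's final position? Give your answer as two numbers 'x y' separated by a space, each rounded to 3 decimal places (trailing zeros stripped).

Executing turtle program step by step:
Start: pos=(-4,-8), heading=315, pen down
FD 12.3: (-4,-8) -> (4.697,-16.697) [heading=315, draw]
LT 135: heading 315 -> 90
LT 135: heading 90 -> 225
RT 180: heading 225 -> 45
REPEAT 3 [
  -- iteration 1/3 --
  RT 90: heading 45 -> 315
  PD: pen down
  RT 135: heading 315 -> 180
  -- iteration 2/3 --
  RT 90: heading 180 -> 90
  PD: pen down
  RT 135: heading 90 -> 315
  -- iteration 3/3 --
  RT 90: heading 315 -> 225
  PD: pen down
  RT 135: heading 225 -> 90
]
FD 14.2: (4.697,-16.697) -> (4.697,-2.497) [heading=90, draw]
LT 264: heading 90 -> 354
FD 14.8: (4.697,-2.497) -> (19.416,-4.044) [heading=354, draw]
PU: pen up
Final: pos=(19.416,-4.044), heading=354, 3 segment(s) drawn

Answer: 19.416 -4.044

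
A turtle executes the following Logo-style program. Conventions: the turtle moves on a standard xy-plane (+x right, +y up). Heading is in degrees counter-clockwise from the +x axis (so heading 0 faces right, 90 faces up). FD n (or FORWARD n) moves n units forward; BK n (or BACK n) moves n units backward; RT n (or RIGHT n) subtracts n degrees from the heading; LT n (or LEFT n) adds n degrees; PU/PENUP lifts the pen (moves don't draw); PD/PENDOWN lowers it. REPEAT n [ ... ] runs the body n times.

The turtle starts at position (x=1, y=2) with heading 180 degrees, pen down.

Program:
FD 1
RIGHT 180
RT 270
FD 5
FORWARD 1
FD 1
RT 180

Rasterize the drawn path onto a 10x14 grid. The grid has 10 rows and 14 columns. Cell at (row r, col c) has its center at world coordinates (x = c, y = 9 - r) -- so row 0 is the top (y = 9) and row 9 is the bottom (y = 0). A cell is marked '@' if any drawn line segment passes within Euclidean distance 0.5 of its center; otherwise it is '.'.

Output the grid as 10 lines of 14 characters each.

Segment 0: (1,2) -> (0,2)
Segment 1: (0,2) -> (-0,7)
Segment 2: (-0,7) -> (-0,8)
Segment 3: (-0,8) -> (-0,9)

Answer: @.............
@.............
@.............
@.............
@.............
@.............
@.............
@@............
..............
..............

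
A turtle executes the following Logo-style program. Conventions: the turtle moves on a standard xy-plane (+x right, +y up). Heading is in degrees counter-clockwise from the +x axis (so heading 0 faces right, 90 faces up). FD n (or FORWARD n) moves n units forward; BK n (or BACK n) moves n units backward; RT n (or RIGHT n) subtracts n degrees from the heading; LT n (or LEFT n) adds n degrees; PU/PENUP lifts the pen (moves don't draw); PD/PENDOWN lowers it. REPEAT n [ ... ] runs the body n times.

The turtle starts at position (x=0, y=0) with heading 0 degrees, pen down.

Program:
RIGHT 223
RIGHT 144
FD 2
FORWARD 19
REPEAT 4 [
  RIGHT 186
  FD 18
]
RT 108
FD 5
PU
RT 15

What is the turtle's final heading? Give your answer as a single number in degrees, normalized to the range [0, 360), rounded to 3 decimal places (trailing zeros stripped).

Answer: 206

Derivation:
Executing turtle program step by step:
Start: pos=(0,0), heading=0, pen down
RT 223: heading 0 -> 137
RT 144: heading 137 -> 353
FD 2: (0,0) -> (1.985,-0.244) [heading=353, draw]
FD 19: (1.985,-0.244) -> (20.843,-2.559) [heading=353, draw]
REPEAT 4 [
  -- iteration 1/4 --
  RT 186: heading 353 -> 167
  FD 18: (20.843,-2.559) -> (3.305,1.49) [heading=167, draw]
  -- iteration 2/4 --
  RT 186: heading 167 -> 341
  FD 18: (3.305,1.49) -> (20.324,-4.37) [heading=341, draw]
  -- iteration 3/4 --
  RT 186: heading 341 -> 155
  FD 18: (20.324,-4.37) -> (4.011,3.237) [heading=155, draw]
  -- iteration 4/4 --
  RT 186: heading 155 -> 329
  FD 18: (4.011,3.237) -> (19.44,-6.034) [heading=329, draw]
]
RT 108: heading 329 -> 221
FD 5: (19.44,-6.034) -> (15.666,-9.314) [heading=221, draw]
PU: pen up
RT 15: heading 221 -> 206
Final: pos=(15.666,-9.314), heading=206, 7 segment(s) drawn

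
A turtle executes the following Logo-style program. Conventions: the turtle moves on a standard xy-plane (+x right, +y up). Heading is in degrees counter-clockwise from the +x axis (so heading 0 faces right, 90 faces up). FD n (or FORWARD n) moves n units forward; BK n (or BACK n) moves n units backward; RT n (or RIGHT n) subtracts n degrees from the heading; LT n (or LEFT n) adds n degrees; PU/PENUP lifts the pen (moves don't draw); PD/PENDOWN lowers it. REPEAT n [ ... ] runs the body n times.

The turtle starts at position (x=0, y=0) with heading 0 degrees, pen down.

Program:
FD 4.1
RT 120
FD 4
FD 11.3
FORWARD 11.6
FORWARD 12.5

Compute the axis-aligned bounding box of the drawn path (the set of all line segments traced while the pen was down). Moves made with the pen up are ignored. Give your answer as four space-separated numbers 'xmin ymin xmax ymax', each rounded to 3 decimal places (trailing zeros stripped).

Answer: -15.6 -34.121 4.1 0

Derivation:
Executing turtle program step by step:
Start: pos=(0,0), heading=0, pen down
FD 4.1: (0,0) -> (4.1,0) [heading=0, draw]
RT 120: heading 0 -> 240
FD 4: (4.1,0) -> (2.1,-3.464) [heading=240, draw]
FD 11.3: (2.1,-3.464) -> (-3.55,-13.25) [heading=240, draw]
FD 11.6: (-3.55,-13.25) -> (-9.35,-23.296) [heading=240, draw]
FD 12.5: (-9.35,-23.296) -> (-15.6,-34.121) [heading=240, draw]
Final: pos=(-15.6,-34.121), heading=240, 5 segment(s) drawn

Segment endpoints: x in {-15.6, -9.35, -3.55, 0, 2.1, 4.1}, y in {-34.121, -23.296, -13.25, -3.464, 0}
xmin=-15.6, ymin=-34.121, xmax=4.1, ymax=0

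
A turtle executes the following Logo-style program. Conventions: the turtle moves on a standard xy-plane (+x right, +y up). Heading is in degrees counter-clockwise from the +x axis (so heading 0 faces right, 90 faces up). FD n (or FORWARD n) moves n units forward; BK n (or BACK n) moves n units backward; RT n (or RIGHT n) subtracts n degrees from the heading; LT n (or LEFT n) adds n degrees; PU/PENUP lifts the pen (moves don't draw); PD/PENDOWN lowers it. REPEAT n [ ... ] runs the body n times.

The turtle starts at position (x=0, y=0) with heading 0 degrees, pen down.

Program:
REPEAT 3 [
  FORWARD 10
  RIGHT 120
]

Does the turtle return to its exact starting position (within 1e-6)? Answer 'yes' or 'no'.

Answer: yes

Derivation:
Executing turtle program step by step:
Start: pos=(0,0), heading=0, pen down
REPEAT 3 [
  -- iteration 1/3 --
  FD 10: (0,0) -> (10,0) [heading=0, draw]
  RT 120: heading 0 -> 240
  -- iteration 2/3 --
  FD 10: (10,0) -> (5,-8.66) [heading=240, draw]
  RT 120: heading 240 -> 120
  -- iteration 3/3 --
  FD 10: (5,-8.66) -> (0,0) [heading=120, draw]
  RT 120: heading 120 -> 0
]
Final: pos=(0,0), heading=0, 3 segment(s) drawn

Start position: (0, 0)
Final position: (0, 0)
Distance = 0; < 1e-6 -> CLOSED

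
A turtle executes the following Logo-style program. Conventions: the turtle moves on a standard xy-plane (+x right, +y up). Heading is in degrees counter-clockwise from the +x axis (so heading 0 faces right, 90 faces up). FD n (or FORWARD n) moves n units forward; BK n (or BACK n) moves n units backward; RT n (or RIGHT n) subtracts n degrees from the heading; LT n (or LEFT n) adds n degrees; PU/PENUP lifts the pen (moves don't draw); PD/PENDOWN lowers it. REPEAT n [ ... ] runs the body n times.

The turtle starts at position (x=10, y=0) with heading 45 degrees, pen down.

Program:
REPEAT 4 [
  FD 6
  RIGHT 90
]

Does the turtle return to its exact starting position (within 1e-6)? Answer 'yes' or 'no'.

Answer: yes

Derivation:
Executing turtle program step by step:
Start: pos=(10,0), heading=45, pen down
REPEAT 4 [
  -- iteration 1/4 --
  FD 6: (10,0) -> (14.243,4.243) [heading=45, draw]
  RT 90: heading 45 -> 315
  -- iteration 2/4 --
  FD 6: (14.243,4.243) -> (18.485,0) [heading=315, draw]
  RT 90: heading 315 -> 225
  -- iteration 3/4 --
  FD 6: (18.485,0) -> (14.243,-4.243) [heading=225, draw]
  RT 90: heading 225 -> 135
  -- iteration 4/4 --
  FD 6: (14.243,-4.243) -> (10,0) [heading=135, draw]
  RT 90: heading 135 -> 45
]
Final: pos=(10,0), heading=45, 4 segment(s) drawn

Start position: (10, 0)
Final position: (10, 0)
Distance = 0; < 1e-6 -> CLOSED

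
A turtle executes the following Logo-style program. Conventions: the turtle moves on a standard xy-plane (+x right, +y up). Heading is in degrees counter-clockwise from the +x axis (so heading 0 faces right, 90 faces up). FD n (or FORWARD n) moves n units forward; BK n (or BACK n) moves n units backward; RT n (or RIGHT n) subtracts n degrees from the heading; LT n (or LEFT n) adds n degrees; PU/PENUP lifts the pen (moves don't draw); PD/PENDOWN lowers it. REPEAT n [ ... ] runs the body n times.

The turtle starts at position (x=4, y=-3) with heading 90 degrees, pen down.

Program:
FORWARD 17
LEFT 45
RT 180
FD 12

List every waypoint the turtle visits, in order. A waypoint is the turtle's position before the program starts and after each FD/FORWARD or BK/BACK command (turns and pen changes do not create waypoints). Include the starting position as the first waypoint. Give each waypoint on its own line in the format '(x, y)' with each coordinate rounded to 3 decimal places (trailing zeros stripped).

Answer: (4, -3)
(4, 14)
(12.485, 5.515)

Derivation:
Executing turtle program step by step:
Start: pos=(4,-3), heading=90, pen down
FD 17: (4,-3) -> (4,14) [heading=90, draw]
LT 45: heading 90 -> 135
RT 180: heading 135 -> 315
FD 12: (4,14) -> (12.485,5.515) [heading=315, draw]
Final: pos=(12.485,5.515), heading=315, 2 segment(s) drawn
Waypoints (3 total):
(4, -3)
(4, 14)
(12.485, 5.515)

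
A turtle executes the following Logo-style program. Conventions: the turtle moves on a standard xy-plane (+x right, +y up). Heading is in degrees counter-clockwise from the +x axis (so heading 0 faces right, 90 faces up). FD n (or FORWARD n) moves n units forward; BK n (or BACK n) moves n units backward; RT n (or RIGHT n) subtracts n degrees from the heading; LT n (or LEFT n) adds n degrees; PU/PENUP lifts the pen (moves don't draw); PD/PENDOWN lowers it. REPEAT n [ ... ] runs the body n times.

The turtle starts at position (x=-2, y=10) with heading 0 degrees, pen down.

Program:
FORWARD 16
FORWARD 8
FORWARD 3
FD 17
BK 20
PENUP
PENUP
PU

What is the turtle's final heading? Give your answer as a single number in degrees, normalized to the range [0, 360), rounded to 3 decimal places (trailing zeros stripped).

Executing turtle program step by step:
Start: pos=(-2,10), heading=0, pen down
FD 16: (-2,10) -> (14,10) [heading=0, draw]
FD 8: (14,10) -> (22,10) [heading=0, draw]
FD 3: (22,10) -> (25,10) [heading=0, draw]
FD 17: (25,10) -> (42,10) [heading=0, draw]
BK 20: (42,10) -> (22,10) [heading=0, draw]
PU: pen up
PU: pen up
PU: pen up
Final: pos=(22,10), heading=0, 5 segment(s) drawn

Answer: 0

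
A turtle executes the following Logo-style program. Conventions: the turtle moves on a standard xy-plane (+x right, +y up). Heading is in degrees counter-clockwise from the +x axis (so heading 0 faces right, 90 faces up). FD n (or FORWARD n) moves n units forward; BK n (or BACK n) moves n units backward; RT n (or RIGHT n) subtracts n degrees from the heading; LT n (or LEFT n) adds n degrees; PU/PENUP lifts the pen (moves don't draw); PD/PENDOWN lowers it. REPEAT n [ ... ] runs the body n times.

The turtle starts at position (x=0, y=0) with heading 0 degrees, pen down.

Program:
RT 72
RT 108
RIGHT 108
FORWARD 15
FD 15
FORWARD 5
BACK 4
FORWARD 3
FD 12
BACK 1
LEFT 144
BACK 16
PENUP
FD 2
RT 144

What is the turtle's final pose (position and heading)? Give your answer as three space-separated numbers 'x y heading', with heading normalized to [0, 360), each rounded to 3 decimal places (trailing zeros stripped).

Executing turtle program step by step:
Start: pos=(0,0), heading=0, pen down
RT 72: heading 0 -> 288
RT 108: heading 288 -> 180
RT 108: heading 180 -> 72
FD 15: (0,0) -> (4.635,14.266) [heading=72, draw]
FD 15: (4.635,14.266) -> (9.271,28.532) [heading=72, draw]
FD 5: (9.271,28.532) -> (10.816,33.287) [heading=72, draw]
BK 4: (10.816,33.287) -> (9.58,29.483) [heading=72, draw]
FD 3: (9.58,29.483) -> (10.507,32.336) [heading=72, draw]
FD 12: (10.507,32.336) -> (14.215,43.749) [heading=72, draw]
BK 1: (14.215,43.749) -> (13.906,42.798) [heading=72, draw]
LT 144: heading 72 -> 216
BK 16: (13.906,42.798) -> (26.85,52.202) [heading=216, draw]
PU: pen up
FD 2: (26.85,52.202) -> (25.232,51.027) [heading=216, move]
RT 144: heading 216 -> 72
Final: pos=(25.232,51.027), heading=72, 8 segment(s) drawn

Answer: 25.232 51.027 72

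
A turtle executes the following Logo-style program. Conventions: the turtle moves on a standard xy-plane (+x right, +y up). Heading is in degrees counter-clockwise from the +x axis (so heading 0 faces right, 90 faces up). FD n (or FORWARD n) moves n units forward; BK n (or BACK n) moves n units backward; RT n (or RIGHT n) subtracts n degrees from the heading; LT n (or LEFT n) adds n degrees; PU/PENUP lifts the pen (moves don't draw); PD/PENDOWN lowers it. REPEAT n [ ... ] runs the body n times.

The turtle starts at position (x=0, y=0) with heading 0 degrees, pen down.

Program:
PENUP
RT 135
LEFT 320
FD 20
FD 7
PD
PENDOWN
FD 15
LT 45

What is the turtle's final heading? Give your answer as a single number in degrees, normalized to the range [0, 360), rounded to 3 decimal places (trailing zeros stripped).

Executing turtle program step by step:
Start: pos=(0,0), heading=0, pen down
PU: pen up
RT 135: heading 0 -> 225
LT 320: heading 225 -> 185
FD 20: (0,0) -> (-19.924,-1.743) [heading=185, move]
FD 7: (-19.924,-1.743) -> (-26.897,-2.353) [heading=185, move]
PD: pen down
PD: pen down
FD 15: (-26.897,-2.353) -> (-41.84,-3.661) [heading=185, draw]
LT 45: heading 185 -> 230
Final: pos=(-41.84,-3.661), heading=230, 1 segment(s) drawn

Answer: 230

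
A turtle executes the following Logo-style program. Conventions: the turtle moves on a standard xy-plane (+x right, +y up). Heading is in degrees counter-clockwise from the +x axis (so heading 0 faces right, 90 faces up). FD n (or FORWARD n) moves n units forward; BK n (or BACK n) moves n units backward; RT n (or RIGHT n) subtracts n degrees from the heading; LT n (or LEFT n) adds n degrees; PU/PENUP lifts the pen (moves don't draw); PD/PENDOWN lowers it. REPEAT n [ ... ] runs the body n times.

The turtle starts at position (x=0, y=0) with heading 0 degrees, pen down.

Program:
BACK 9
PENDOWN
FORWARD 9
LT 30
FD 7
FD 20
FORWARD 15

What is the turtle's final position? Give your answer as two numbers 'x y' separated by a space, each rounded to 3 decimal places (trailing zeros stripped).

Executing turtle program step by step:
Start: pos=(0,0), heading=0, pen down
BK 9: (0,0) -> (-9,0) [heading=0, draw]
PD: pen down
FD 9: (-9,0) -> (0,0) [heading=0, draw]
LT 30: heading 0 -> 30
FD 7: (0,0) -> (6.062,3.5) [heading=30, draw]
FD 20: (6.062,3.5) -> (23.383,13.5) [heading=30, draw]
FD 15: (23.383,13.5) -> (36.373,21) [heading=30, draw]
Final: pos=(36.373,21), heading=30, 5 segment(s) drawn

Answer: 36.373 21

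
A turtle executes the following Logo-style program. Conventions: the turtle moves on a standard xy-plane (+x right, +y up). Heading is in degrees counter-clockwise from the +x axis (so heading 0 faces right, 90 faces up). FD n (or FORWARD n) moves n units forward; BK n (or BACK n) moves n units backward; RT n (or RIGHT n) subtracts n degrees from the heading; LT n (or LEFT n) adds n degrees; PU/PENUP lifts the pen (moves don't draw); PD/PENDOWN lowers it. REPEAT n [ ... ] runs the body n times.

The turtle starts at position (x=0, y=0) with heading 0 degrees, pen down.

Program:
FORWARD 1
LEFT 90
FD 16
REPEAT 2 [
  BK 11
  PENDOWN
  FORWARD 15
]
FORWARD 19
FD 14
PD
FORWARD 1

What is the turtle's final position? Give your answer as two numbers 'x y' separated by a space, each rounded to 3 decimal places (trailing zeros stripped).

Executing turtle program step by step:
Start: pos=(0,0), heading=0, pen down
FD 1: (0,0) -> (1,0) [heading=0, draw]
LT 90: heading 0 -> 90
FD 16: (1,0) -> (1,16) [heading=90, draw]
REPEAT 2 [
  -- iteration 1/2 --
  BK 11: (1,16) -> (1,5) [heading=90, draw]
  PD: pen down
  FD 15: (1,5) -> (1,20) [heading=90, draw]
  -- iteration 2/2 --
  BK 11: (1,20) -> (1,9) [heading=90, draw]
  PD: pen down
  FD 15: (1,9) -> (1,24) [heading=90, draw]
]
FD 19: (1,24) -> (1,43) [heading=90, draw]
FD 14: (1,43) -> (1,57) [heading=90, draw]
PD: pen down
FD 1: (1,57) -> (1,58) [heading=90, draw]
Final: pos=(1,58), heading=90, 9 segment(s) drawn

Answer: 1 58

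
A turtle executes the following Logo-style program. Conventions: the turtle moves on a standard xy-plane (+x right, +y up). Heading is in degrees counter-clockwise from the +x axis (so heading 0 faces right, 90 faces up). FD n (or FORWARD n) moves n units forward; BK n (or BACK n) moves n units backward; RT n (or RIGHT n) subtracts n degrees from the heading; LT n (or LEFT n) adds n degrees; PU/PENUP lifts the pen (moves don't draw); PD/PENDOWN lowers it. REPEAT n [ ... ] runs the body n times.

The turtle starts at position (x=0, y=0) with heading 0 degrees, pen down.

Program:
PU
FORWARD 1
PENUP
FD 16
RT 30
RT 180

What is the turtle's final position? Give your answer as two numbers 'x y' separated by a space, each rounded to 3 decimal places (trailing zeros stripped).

Answer: 17 0

Derivation:
Executing turtle program step by step:
Start: pos=(0,0), heading=0, pen down
PU: pen up
FD 1: (0,0) -> (1,0) [heading=0, move]
PU: pen up
FD 16: (1,0) -> (17,0) [heading=0, move]
RT 30: heading 0 -> 330
RT 180: heading 330 -> 150
Final: pos=(17,0), heading=150, 0 segment(s) drawn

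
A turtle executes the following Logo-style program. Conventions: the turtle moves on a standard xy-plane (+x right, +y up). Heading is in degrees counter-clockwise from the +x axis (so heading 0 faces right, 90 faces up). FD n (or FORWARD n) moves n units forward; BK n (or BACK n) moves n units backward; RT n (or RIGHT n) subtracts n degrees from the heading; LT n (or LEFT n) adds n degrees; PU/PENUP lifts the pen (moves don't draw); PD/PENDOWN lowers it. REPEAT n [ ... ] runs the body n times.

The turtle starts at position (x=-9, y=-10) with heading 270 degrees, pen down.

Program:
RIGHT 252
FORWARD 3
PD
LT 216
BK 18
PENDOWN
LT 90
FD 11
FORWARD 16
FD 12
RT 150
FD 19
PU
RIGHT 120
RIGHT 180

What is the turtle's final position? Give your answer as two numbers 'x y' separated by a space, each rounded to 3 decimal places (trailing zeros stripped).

Answer: 17.089 -15.448

Derivation:
Executing turtle program step by step:
Start: pos=(-9,-10), heading=270, pen down
RT 252: heading 270 -> 18
FD 3: (-9,-10) -> (-6.147,-9.073) [heading=18, draw]
PD: pen down
LT 216: heading 18 -> 234
BK 18: (-6.147,-9.073) -> (4.433,5.489) [heading=234, draw]
PD: pen down
LT 90: heading 234 -> 324
FD 11: (4.433,5.489) -> (13.332,-0.976) [heading=324, draw]
FD 16: (13.332,-0.976) -> (26.277,-10.381) [heading=324, draw]
FD 12: (26.277,-10.381) -> (35.985,-17.434) [heading=324, draw]
RT 150: heading 324 -> 174
FD 19: (35.985,-17.434) -> (17.089,-15.448) [heading=174, draw]
PU: pen up
RT 120: heading 174 -> 54
RT 180: heading 54 -> 234
Final: pos=(17.089,-15.448), heading=234, 6 segment(s) drawn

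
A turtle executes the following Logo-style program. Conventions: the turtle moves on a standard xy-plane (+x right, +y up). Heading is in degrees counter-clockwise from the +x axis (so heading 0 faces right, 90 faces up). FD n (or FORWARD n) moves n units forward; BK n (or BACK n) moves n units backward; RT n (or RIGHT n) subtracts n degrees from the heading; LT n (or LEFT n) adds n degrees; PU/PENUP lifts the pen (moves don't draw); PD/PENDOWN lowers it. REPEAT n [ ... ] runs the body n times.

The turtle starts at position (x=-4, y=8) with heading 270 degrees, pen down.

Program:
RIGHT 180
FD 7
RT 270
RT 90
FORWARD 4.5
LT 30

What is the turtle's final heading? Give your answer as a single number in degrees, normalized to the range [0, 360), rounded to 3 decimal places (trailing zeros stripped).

Executing turtle program step by step:
Start: pos=(-4,8), heading=270, pen down
RT 180: heading 270 -> 90
FD 7: (-4,8) -> (-4,15) [heading=90, draw]
RT 270: heading 90 -> 180
RT 90: heading 180 -> 90
FD 4.5: (-4,15) -> (-4,19.5) [heading=90, draw]
LT 30: heading 90 -> 120
Final: pos=(-4,19.5), heading=120, 2 segment(s) drawn

Answer: 120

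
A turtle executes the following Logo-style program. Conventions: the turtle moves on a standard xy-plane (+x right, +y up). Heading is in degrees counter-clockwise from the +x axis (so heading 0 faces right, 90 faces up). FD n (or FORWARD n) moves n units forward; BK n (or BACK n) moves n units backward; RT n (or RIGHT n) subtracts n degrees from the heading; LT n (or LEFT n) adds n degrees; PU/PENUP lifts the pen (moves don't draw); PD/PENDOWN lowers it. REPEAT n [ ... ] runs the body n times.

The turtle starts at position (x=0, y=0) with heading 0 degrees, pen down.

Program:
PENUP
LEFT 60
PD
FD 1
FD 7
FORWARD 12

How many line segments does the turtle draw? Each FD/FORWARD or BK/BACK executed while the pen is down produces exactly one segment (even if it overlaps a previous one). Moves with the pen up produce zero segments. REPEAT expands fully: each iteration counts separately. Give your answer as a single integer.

Executing turtle program step by step:
Start: pos=(0,0), heading=0, pen down
PU: pen up
LT 60: heading 0 -> 60
PD: pen down
FD 1: (0,0) -> (0.5,0.866) [heading=60, draw]
FD 7: (0.5,0.866) -> (4,6.928) [heading=60, draw]
FD 12: (4,6.928) -> (10,17.321) [heading=60, draw]
Final: pos=(10,17.321), heading=60, 3 segment(s) drawn
Segments drawn: 3

Answer: 3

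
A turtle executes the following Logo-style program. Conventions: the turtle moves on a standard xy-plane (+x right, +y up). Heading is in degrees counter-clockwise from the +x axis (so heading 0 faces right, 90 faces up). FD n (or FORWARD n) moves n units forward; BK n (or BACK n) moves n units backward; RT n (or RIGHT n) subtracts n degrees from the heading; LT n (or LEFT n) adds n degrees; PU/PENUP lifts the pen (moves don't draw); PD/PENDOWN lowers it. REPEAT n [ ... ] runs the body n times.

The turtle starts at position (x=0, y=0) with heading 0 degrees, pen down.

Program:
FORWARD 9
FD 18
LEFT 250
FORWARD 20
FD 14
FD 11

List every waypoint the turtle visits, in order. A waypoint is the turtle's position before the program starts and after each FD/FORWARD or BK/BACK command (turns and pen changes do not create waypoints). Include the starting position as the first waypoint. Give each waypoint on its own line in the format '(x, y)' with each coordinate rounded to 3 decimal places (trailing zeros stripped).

Answer: (0, 0)
(9, 0)
(27, 0)
(20.16, -18.794)
(15.371, -31.95)
(11.609, -42.286)

Derivation:
Executing turtle program step by step:
Start: pos=(0,0), heading=0, pen down
FD 9: (0,0) -> (9,0) [heading=0, draw]
FD 18: (9,0) -> (27,0) [heading=0, draw]
LT 250: heading 0 -> 250
FD 20: (27,0) -> (20.16,-18.794) [heading=250, draw]
FD 14: (20.16,-18.794) -> (15.371,-31.95) [heading=250, draw]
FD 11: (15.371,-31.95) -> (11.609,-42.286) [heading=250, draw]
Final: pos=(11.609,-42.286), heading=250, 5 segment(s) drawn
Waypoints (6 total):
(0, 0)
(9, 0)
(27, 0)
(20.16, -18.794)
(15.371, -31.95)
(11.609, -42.286)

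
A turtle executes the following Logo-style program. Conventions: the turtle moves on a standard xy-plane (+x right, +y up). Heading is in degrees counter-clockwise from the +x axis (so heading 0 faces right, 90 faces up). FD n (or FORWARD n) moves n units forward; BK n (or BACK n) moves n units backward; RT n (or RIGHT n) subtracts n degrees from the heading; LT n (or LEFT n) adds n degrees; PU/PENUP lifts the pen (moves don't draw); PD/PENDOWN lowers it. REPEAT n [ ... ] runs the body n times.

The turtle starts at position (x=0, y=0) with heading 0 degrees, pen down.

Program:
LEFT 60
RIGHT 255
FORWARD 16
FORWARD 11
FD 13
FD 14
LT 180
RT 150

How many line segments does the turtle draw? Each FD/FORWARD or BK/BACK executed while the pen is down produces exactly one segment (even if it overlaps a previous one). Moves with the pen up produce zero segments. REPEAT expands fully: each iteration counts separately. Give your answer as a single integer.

Answer: 4

Derivation:
Executing turtle program step by step:
Start: pos=(0,0), heading=0, pen down
LT 60: heading 0 -> 60
RT 255: heading 60 -> 165
FD 16: (0,0) -> (-15.455,4.141) [heading=165, draw]
FD 11: (-15.455,4.141) -> (-26.08,6.988) [heading=165, draw]
FD 13: (-26.08,6.988) -> (-38.637,10.353) [heading=165, draw]
FD 14: (-38.637,10.353) -> (-52.16,13.976) [heading=165, draw]
LT 180: heading 165 -> 345
RT 150: heading 345 -> 195
Final: pos=(-52.16,13.976), heading=195, 4 segment(s) drawn
Segments drawn: 4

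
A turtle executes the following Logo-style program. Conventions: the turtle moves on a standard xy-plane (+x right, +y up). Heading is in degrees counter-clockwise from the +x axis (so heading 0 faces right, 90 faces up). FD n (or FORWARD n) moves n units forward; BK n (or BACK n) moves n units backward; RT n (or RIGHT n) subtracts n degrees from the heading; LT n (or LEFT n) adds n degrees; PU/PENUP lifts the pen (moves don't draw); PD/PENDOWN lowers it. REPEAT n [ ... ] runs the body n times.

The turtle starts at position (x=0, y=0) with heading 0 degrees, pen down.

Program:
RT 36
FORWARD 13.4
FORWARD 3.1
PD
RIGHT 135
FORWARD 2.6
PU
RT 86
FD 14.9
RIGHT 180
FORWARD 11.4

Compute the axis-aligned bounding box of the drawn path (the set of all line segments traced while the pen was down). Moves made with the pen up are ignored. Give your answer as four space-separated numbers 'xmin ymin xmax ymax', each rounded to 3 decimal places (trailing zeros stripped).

Answer: 0 -10.105 13.349 0

Derivation:
Executing turtle program step by step:
Start: pos=(0,0), heading=0, pen down
RT 36: heading 0 -> 324
FD 13.4: (0,0) -> (10.841,-7.876) [heading=324, draw]
FD 3.1: (10.841,-7.876) -> (13.349,-9.698) [heading=324, draw]
PD: pen down
RT 135: heading 324 -> 189
FD 2.6: (13.349,-9.698) -> (10.781,-10.105) [heading=189, draw]
PU: pen up
RT 86: heading 189 -> 103
FD 14.9: (10.781,-10.105) -> (7.429,4.413) [heading=103, move]
RT 180: heading 103 -> 283
FD 11.4: (7.429,4.413) -> (9.993,-6.695) [heading=283, move]
Final: pos=(9.993,-6.695), heading=283, 3 segment(s) drawn

Segment endpoints: x in {0, 10.781, 10.841, 13.349}, y in {-10.105, -9.698, -7.876, 0}
xmin=0, ymin=-10.105, xmax=13.349, ymax=0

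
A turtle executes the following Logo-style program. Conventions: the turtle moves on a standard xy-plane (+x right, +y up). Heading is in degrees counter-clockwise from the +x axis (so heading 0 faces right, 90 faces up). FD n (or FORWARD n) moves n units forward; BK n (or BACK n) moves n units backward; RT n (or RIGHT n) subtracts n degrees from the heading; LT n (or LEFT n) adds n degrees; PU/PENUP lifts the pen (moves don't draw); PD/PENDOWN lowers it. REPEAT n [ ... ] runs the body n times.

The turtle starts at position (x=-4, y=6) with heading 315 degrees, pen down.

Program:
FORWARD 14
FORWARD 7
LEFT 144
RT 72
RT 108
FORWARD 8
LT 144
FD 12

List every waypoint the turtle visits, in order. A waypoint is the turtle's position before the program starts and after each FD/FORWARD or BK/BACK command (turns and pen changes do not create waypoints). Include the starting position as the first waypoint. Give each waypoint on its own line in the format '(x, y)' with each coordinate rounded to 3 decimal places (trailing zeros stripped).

Answer: (-4, 6)
(5.899, -3.899)
(10.849, -8.849)
(12.101, -16.751)
(17.549, -6.059)

Derivation:
Executing turtle program step by step:
Start: pos=(-4,6), heading=315, pen down
FD 14: (-4,6) -> (5.899,-3.899) [heading=315, draw]
FD 7: (5.899,-3.899) -> (10.849,-8.849) [heading=315, draw]
LT 144: heading 315 -> 99
RT 72: heading 99 -> 27
RT 108: heading 27 -> 279
FD 8: (10.849,-8.849) -> (12.101,-16.751) [heading=279, draw]
LT 144: heading 279 -> 63
FD 12: (12.101,-16.751) -> (17.549,-6.059) [heading=63, draw]
Final: pos=(17.549,-6.059), heading=63, 4 segment(s) drawn
Waypoints (5 total):
(-4, 6)
(5.899, -3.899)
(10.849, -8.849)
(12.101, -16.751)
(17.549, -6.059)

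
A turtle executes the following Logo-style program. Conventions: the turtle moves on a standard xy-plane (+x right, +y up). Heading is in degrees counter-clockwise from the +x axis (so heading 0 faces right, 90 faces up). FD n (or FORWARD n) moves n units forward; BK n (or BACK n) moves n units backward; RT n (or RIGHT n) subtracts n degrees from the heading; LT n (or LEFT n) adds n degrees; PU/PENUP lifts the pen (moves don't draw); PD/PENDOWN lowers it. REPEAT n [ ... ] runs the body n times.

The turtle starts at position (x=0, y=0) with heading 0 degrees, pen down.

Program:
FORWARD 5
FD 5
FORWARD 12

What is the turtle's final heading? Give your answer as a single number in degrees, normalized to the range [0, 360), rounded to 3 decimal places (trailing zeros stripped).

Answer: 0

Derivation:
Executing turtle program step by step:
Start: pos=(0,0), heading=0, pen down
FD 5: (0,0) -> (5,0) [heading=0, draw]
FD 5: (5,0) -> (10,0) [heading=0, draw]
FD 12: (10,0) -> (22,0) [heading=0, draw]
Final: pos=(22,0), heading=0, 3 segment(s) drawn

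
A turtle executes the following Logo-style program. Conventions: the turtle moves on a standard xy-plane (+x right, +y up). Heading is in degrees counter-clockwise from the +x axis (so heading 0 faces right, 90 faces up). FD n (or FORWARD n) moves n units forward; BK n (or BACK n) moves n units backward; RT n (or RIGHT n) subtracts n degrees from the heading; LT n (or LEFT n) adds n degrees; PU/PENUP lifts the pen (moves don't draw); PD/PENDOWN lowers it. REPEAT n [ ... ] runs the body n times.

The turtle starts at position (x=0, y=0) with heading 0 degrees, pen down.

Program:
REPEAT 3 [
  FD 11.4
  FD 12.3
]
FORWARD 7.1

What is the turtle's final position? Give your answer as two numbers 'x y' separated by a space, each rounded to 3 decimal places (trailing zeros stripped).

Executing turtle program step by step:
Start: pos=(0,0), heading=0, pen down
REPEAT 3 [
  -- iteration 1/3 --
  FD 11.4: (0,0) -> (11.4,0) [heading=0, draw]
  FD 12.3: (11.4,0) -> (23.7,0) [heading=0, draw]
  -- iteration 2/3 --
  FD 11.4: (23.7,0) -> (35.1,0) [heading=0, draw]
  FD 12.3: (35.1,0) -> (47.4,0) [heading=0, draw]
  -- iteration 3/3 --
  FD 11.4: (47.4,0) -> (58.8,0) [heading=0, draw]
  FD 12.3: (58.8,0) -> (71.1,0) [heading=0, draw]
]
FD 7.1: (71.1,0) -> (78.2,0) [heading=0, draw]
Final: pos=(78.2,0), heading=0, 7 segment(s) drawn

Answer: 78.2 0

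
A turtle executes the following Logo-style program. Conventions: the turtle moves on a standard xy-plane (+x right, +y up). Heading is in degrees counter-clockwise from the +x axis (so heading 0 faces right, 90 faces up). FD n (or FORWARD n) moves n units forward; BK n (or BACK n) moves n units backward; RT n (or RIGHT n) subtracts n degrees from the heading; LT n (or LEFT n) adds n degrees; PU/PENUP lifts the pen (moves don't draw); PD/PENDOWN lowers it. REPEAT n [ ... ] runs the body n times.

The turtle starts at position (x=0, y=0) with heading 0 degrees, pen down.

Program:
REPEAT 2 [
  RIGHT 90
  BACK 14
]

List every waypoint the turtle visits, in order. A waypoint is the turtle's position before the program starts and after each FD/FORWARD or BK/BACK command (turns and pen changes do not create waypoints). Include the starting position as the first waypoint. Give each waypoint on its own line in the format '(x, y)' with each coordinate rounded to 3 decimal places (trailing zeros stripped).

Executing turtle program step by step:
Start: pos=(0,0), heading=0, pen down
REPEAT 2 [
  -- iteration 1/2 --
  RT 90: heading 0 -> 270
  BK 14: (0,0) -> (0,14) [heading=270, draw]
  -- iteration 2/2 --
  RT 90: heading 270 -> 180
  BK 14: (0,14) -> (14,14) [heading=180, draw]
]
Final: pos=(14,14), heading=180, 2 segment(s) drawn
Waypoints (3 total):
(0, 0)
(0, 14)
(14, 14)

Answer: (0, 0)
(0, 14)
(14, 14)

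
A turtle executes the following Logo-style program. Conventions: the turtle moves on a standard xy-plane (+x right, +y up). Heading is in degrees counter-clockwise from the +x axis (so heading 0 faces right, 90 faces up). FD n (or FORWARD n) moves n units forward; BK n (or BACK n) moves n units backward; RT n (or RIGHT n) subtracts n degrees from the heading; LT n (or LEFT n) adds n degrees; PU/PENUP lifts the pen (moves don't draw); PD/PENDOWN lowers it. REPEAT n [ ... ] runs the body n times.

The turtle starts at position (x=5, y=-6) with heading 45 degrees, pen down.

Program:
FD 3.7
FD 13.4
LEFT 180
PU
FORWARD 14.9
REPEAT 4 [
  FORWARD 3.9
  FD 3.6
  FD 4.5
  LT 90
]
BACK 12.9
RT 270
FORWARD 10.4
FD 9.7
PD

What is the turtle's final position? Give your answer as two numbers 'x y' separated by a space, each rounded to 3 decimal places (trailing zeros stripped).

Executing turtle program step by step:
Start: pos=(5,-6), heading=45, pen down
FD 3.7: (5,-6) -> (7.616,-3.384) [heading=45, draw]
FD 13.4: (7.616,-3.384) -> (17.092,6.092) [heading=45, draw]
LT 180: heading 45 -> 225
PU: pen up
FD 14.9: (17.092,6.092) -> (6.556,-4.444) [heading=225, move]
REPEAT 4 [
  -- iteration 1/4 --
  FD 3.9: (6.556,-4.444) -> (3.798,-7.202) [heading=225, move]
  FD 3.6: (3.798,-7.202) -> (1.252,-9.748) [heading=225, move]
  FD 4.5: (1.252,-9.748) -> (-1.93,-12.93) [heading=225, move]
  LT 90: heading 225 -> 315
  -- iteration 2/4 --
  FD 3.9: (-1.93,-12.93) -> (0.828,-15.687) [heading=315, move]
  FD 3.6: (0.828,-15.687) -> (3.374,-18.233) [heading=315, move]
  FD 4.5: (3.374,-18.233) -> (6.556,-21.415) [heading=315, move]
  LT 90: heading 315 -> 45
  -- iteration 3/4 --
  FD 3.9: (6.556,-21.415) -> (9.313,-18.657) [heading=45, move]
  FD 3.6: (9.313,-18.657) -> (11.859,-16.112) [heading=45, move]
  FD 4.5: (11.859,-16.112) -> (15.041,-12.93) [heading=45, move]
  LT 90: heading 45 -> 135
  -- iteration 4/4 --
  FD 3.9: (15.041,-12.93) -> (12.283,-10.172) [heading=135, move]
  FD 3.6: (12.283,-10.172) -> (9.738,-7.626) [heading=135, move]
  FD 4.5: (9.738,-7.626) -> (6.556,-4.444) [heading=135, move]
  LT 90: heading 135 -> 225
]
BK 12.9: (6.556,-4.444) -> (15.677,4.677) [heading=225, move]
RT 270: heading 225 -> 315
FD 10.4: (15.677,4.677) -> (23.031,-2.677) [heading=315, move]
FD 9.7: (23.031,-2.677) -> (29.89,-9.536) [heading=315, move]
PD: pen down
Final: pos=(29.89,-9.536), heading=315, 2 segment(s) drawn

Answer: 29.89 -9.536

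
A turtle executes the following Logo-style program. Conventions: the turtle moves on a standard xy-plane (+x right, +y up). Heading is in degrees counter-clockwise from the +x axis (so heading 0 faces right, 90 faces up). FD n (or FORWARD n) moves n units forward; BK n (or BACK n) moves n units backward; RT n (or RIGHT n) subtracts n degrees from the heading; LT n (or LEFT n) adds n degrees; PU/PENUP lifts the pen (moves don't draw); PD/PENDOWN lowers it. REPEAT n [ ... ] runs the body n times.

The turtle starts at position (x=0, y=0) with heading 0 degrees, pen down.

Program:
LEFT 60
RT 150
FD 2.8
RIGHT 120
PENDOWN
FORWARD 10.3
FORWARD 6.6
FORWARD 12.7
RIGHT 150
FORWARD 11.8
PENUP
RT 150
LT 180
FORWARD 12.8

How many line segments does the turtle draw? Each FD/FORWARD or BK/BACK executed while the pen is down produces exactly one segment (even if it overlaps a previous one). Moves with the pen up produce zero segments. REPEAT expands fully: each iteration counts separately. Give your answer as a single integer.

Executing turtle program step by step:
Start: pos=(0,0), heading=0, pen down
LT 60: heading 0 -> 60
RT 150: heading 60 -> 270
FD 2.8: (0,0) -> (0,-2.8) [heading=270, draw]
RT 120: heading 270 -> 150
PD: pen down
FD 10.3: (0,-2.8) -> (-8.92,2.35) [heading=150, draw]
FD 6.6: (-8.92,2.35) -> (-14.636,5.65) [heading=150, draw]
FD 12.7: (-14.636,5.65) -> (-25.634,12) [heading=150, draw]
RT 150: heading 150 -> 0
FD 11.8: (-25.634,12) -> (-13.834,12) [heading=0, draw]
PU: pen up
RT 150: heading 0 -> 210
LT 180: heading 210 -> 30
FD 12.8: (-13.834,12) -> (-2.749,18.4) [heading=30, move]
Final: pos=(-2.749,18.4), heading=30, 5 segment(s) drawn
Segments drawn: 5

Answer: 5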